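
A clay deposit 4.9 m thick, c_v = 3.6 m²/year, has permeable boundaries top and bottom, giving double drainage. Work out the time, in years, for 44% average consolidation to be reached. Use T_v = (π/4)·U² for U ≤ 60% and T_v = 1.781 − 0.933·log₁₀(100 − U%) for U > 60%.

t ≈ 0.254 years

Drainage path length: H_d = H/2 = 2.45 m (double drainage).
U ≤ 60%: T_v = (π/4)·U² = (π/4)×0.44² = 0.15205.
t = T_v·H_d²/c_v = 0.15205×2.45²/3.6 = 0.2535 years.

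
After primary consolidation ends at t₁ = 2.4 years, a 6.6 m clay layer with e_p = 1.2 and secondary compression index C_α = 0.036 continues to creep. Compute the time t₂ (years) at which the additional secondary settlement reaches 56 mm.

t₂ ≈ 7.92 years

S_s = C_α·H/(1+e_p)·log₁₀(t₂/t₁) ⇒ log₁₀(t₂/t₁) = S_s·(1+e_p)/(C_α·H).
log₁₀(t₂/t₁) = 0.056 × (1+1.2) / (0.036×6.6) = 0.5185
t₂ = t₁ × 10^0.5185 = 2.4 × 3.3 = 7.92 years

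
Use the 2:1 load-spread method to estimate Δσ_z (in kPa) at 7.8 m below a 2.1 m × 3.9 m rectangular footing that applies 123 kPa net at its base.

Δσ_z ≈ 8.7 kPa

By the 2:1 method the load spreads at 1 horizontal : 2 vertical, so at depth z the loaded area has grown by z in each plan dimension:
Δσ = qBL/((B+z)(L+z)) = 123×2.1×3.9/((2.1+7.8)(3.9+7.8)) = 8.697 kPa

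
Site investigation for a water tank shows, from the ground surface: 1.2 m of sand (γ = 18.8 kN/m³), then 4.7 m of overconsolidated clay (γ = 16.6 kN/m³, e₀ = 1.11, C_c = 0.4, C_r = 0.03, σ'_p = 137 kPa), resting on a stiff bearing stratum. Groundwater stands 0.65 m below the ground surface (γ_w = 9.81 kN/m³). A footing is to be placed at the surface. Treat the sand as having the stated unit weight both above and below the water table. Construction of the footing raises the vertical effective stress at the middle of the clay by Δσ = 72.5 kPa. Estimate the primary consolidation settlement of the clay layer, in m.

S_c ≈ 0.0337 m

Mid-depth of clay below the ground surface: z = 1.2 + 4.7/2 = 3.55 m.
Total vertical stress at mid-clay: σ_v = 18.8×1.2 + 16.6×2.35 = 61.57 kPa.
Pore pressure: u = 9.81×(3.55 − 0.65) = 28.449 kPa.
Initial effective stress: σ'_0 = σ_v − u = 61.57 − 28.449 = 33.121 kPa.
Final effective stress: σ'_f = 33.121 + 72.5 = 105.62 kPa.
σ'_f = 105.62 ≤ σ'_p = 137 kPa, so the clay remains overconsolidated and only the recompression index applies:
S_c = C_r·H/(1+e₀)·log₁₀(σ'_f/σ'_0) = 0.03×4.7/2.11×log₁₀(105.62/33.121)
    = 0.066825 × 0.50364 = 0.03366 m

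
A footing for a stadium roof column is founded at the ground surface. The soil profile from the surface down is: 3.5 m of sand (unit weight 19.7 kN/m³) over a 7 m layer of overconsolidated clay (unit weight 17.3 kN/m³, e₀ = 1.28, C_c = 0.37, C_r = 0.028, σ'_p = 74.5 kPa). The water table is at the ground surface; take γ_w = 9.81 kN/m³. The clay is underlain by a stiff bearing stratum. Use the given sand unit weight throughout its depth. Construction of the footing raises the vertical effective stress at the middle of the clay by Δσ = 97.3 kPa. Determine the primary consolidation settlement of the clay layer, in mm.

S_c ≈ 379 mm

Mid-depth of clay below the ground surface: z = 3.5 + 7/2 = 7 m.
Total vertical stress at mid-clay: σ_v = 19.7×3.5 + 17.3×3.5 = 129.5 kPa.
Pore pressure: u = 9.81×(7 − 0) = 68.67 kPa.
Initial effective stress: σ'_0 = σ_v − u = 129.5 − 68.67 = 60.83 kPa.
Final effective stress: σ'_f = 60.83 + 97.3 = 158.13 kPa.
σ'_f = 158.13 > σ'_p = 74.5 kPa, so the stress path crosses the preconsolidation pressure — recompression up to σ'_p, then virgin compression beyond:
S_c = H/(1+e₀)·[C_r·log₁₀(σ'_p/σ'_0) + C_c·log₁₀(σ'_f/σ'_p)]
    = 7/2.28 × [0.028×log₁₀(74.5/60.83) + 0.37×log₁₀(158.13/74.5)]
    = 3.0702 × [0.0024651 + 0.12094] = 0.3789 m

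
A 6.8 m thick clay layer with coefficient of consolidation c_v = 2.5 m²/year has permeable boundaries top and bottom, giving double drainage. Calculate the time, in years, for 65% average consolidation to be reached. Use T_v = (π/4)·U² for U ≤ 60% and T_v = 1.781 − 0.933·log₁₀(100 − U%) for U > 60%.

Drainage path length: H_d = H/2 = 3.4 m (double drainage).
U > 60%: T_v = 1.781 − 0.933·log₁₀(100 − 65) = 0.34038.
t = T_v·H_d²/c_v = 0.34038×3.4²/2.5 = 1.574 years.

t ≈ 1.57 years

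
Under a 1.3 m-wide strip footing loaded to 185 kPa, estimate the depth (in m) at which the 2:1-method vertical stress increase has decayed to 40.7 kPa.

z ≈ 4.61 m

2:1 spreading — at depth z the loaded area has grown by z in each plan dimension:
qB/(B+z) = Δσ_z ⇒ z = qB/Δσ_z − B = 185×1.3/40.7 − 1.3 = 4.609 m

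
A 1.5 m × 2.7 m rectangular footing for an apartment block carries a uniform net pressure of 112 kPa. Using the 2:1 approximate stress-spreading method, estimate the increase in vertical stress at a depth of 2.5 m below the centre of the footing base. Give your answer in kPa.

Δσ_z ≈ 21.8 kPa

By the 2:1 method the load spreads at 1 horizontal : 2 vertical, so at depth z the loaded area has grown by z in each plan dimension:
Δσ = qBL/((B+z)(L+z)) = 112×1.5×2.7/((1.5+2.5)(2.7+2.5)) = 21.808 kPa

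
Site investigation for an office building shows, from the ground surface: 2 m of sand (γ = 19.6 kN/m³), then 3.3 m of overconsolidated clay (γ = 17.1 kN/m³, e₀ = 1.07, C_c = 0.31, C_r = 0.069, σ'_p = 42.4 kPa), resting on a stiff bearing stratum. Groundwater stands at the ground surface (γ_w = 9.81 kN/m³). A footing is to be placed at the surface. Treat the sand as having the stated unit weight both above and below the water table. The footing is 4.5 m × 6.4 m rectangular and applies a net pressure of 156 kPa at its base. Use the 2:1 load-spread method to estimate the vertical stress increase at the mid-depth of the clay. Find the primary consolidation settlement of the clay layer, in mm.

Mid-depth of clay below the ground surface: z = 2 + 3.3/2 = 3.65 m.
Total vertical stress at mid-clay: σ_v = 19.6×2 + 17.1×1.65 = 67.415 kPa.
Pore pressure: u = 9.81×(3.65 − 0) = 35.806 kPa.
Initial effective stress: σ'_0 = σ_v − u = 67.415 − 35.806 = 31.609 kPa.
Stress increase at mid-clay by the 2:1 spreading method:
Δσ = qBL/((B+z)(L+z)) = 156×4.5×6.4/((4.5+3.65)(6.4+3.65)) = 54.852 kPa
Final effective stress: σ'_f = 31.609 + 54.852 = 86.461 kPa.
σ'_f = 86.461 > σ'_p = 42.4 kPa, so the stress path crosses the preconsolidation pressure — recompression up to σ'_p, then virgin compression beyond:
S_c = H/(1+e₀)·[C_r·log₁₀(σ'_p/σ'_0) + C_c·log₁₀(σ'_f/σ'_p)]
    = 3.3/2.07 × [0.069×log₁₀(42.4/31.609) + 0.31×log₁₀(86.461/42.4)]
    = 1.5942 × [0.0088013 + 0.095931] = 0.167 m

S_c ≈ 167 mm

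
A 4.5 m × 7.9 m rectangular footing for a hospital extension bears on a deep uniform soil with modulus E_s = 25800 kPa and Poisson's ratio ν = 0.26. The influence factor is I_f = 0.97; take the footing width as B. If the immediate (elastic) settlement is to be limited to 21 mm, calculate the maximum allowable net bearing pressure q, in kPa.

S_e = q·B·(1−ν²)/E_s · I_f  ⇒  q = S_e·E_s / (B·(1−ν²)·I_f).
q = 0.021 × 25800 / (4.5 × 0.9324 × 0.97) = 133.1 kPa

q ≈ 133 kPa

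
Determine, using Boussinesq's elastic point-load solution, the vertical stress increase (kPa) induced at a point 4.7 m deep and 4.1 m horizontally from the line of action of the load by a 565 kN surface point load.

Δσ_z ≈ 2.97 kPa

Boussinesq vertical stress below a point load on an elastic half-space:
Δσ_z = 3P/(2πz²) · [1 + (r/z)²]^(−5/2)
r/z = 4.1/4.7 = 0.87234; [1+(r/z)²]^(−5/2) = 0.24301.
Δσ_z = 3×565/(2π×4.7²) × 0.24301 = 12.212 × 0.24301 = 2.968 kPa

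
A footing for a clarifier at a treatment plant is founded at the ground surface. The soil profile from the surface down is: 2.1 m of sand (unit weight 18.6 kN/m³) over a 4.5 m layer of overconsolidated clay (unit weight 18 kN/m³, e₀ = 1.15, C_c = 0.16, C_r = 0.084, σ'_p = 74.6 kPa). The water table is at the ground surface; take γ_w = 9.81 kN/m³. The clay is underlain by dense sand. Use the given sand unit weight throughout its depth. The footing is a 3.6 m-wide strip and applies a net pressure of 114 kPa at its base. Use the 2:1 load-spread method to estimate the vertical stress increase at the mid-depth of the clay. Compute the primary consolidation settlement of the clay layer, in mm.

S_c ≈ 78.6 mm

Mid-depth of clay below the ground surface: z = 2.1 + 4.5/2 = 4.35 m.
Total vertical stress at mid-clay: σ_v = 18.6×2.1 + 18×2.25 = 79.56 kPa.
Pore pressure: u = 9.81×(4.35 − 0) = 42.673 kPa.
Initial effective stress: σ'_0 = σ_v − u = 79.56 − 42.673 = 36.887 kPa.
Stress increase at mid-clay by the 2:1 spreading method:
Δσ = qB/(B+z) = 114×3.6/(3.6+4.35) = 51.623 kPa
Final effective stress: σ'_f = 36.887 + 51.623 = 88.51 kPa.
σ'_f = 88.51 > σ'_p = 74.6 kPa, so the stress path crosses the preconsolidation pressure — recompression up to σ'_p, then virgin compression beyond:
S_c = H/(1+e₀)·[C_r·log₁₀(σ'_p/σ'_0) + C_c·log₁₀(σ'_f/σ'_p)]
    = 4.5/2.15 × [0.084×log₁₀(74.6/36.887) + 0.16×log₁₀(88.51/74.6)]
    = 2.093 × [0.025693 + 0.011881] = 0.07864 m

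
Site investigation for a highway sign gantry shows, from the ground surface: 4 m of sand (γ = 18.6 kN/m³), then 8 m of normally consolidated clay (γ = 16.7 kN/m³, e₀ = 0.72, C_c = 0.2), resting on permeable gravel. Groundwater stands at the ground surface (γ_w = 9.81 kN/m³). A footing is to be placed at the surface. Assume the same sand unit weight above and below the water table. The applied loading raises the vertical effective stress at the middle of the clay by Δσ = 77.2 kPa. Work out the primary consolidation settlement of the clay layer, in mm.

S_c ≈ 324 mm

Mid-depth of clay below the ground surface: z = 4 + 8/2 = 8 m.
Total vertical stress at mid-clay: σ_v = 18.6×4 + 16.7×4 = 141.2 kPa.
Pore pressure: u = 9.81×(8 − 0) = 78.48 kPa.
Initial effective stress: σ'_0 = σ_v − u = 141.2 − 78.48 = 62.72 kPa.
Final effective stress: σ'_f = σ'_0 + Δσ = 62.72 + 77.2 = 139.92 kPa.
Normally consolidated clay, so the full stress increment lies on the virgin compression line:
S_c = C_c·H/(1+e₀)·log₁₀(σ'_f/σ'_0) = 0.2×8/(1+0.72)×log₁₀(139.92/62.72)
    = 0.93023 × 0.34847 = 0.3242 m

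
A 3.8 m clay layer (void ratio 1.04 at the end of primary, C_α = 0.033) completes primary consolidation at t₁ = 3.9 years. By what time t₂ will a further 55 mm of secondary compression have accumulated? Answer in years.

S_s = C_α·H/(1+e_p)·log₁₀(t₂/t₁) ⇒ log₁₀(t₂/t₁) = S_s·(1+e_p)/(C_α·H).
log₁₀(t₂/t₁) = 0.055 × (1+1.04) / (0.033×3.8) = 0.8947
t₂ = t₁ × 10^0.8947 = 3.9 × 7.848 = 30.61 years

t₂ ≈ 30.6 years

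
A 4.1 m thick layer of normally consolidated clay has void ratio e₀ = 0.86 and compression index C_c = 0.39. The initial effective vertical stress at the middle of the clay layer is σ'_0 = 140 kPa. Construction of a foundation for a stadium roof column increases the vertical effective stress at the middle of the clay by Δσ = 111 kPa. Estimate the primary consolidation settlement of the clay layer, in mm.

S_c ≈ 218 mm

Final effective stress: σ'_f = σ'_0 + Δσ = 140 + 111 = 251 kPa.
Normally consolidated clay, so the full stress increment lies on the virgin compression line:
S_c = C_c·H/(1+e₀)·log₁₀(σ'_f/σ'_0) = 0.39×4.1/(1+0.86)×log₁₀(251/140)
    = 0.85968 × 0.25355 = 0.218 m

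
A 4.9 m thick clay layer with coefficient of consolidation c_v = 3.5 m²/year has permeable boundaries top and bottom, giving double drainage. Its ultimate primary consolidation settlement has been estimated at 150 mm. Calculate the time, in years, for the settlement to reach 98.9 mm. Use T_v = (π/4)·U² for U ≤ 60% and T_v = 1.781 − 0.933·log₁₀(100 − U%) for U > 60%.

t ≈ 0.603 years

Drainage path length: H_d = H/2 = 2.45 m (double drainage).
U = S(t)/S_ult = 98.9/150 = 0.6593.
U > 60%: T_v = 1.781 − 0.933·log₁₀(100 − 65.933) = 0.35134.
t = T_v·H_d²/c_v = 0.35134×2.45²/3.5 = 0.6025 years.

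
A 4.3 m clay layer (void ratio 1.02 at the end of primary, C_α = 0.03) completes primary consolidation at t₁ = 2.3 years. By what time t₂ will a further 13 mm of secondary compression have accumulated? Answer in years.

t₂ ≈ 3.68 years

S_s = C_α·H/(1+e_p)·log₁₀(t₂/t₁) ⇒ log₁₀(t₂/t₁) = S_s·(1+e_p)/(C_α·H).
log₁₀(t₂/t₁) = 0.013 × (1+1.02) / (0.03×4.3) = 0.2036
t₂ = t₁ × 10^0.2036 = 2.3 × 1.598 = 3.675 years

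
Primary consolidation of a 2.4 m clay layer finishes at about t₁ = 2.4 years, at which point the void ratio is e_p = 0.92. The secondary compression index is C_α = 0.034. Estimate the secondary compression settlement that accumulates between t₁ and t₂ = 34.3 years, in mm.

Secondary compression: S_s = C_α·H/(1+e_p)·log₁₀(t₂/t₁)
S_s = 0.034×2.4/(1+0.92)×log₁₀(34.3/2.4)
    = 0.0425 × 1.155 = 0.04909 m

S_s ≈ 49.1 mm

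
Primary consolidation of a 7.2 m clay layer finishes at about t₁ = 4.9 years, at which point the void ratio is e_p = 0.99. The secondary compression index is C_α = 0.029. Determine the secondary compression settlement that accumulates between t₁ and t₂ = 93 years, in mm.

Secondary compression: S_s = C_α·H/(1+e_p)·log₁₀(t₂/t₁)
S_s = 0.029×7.2/(1+0.99)×log₁₀(93/4.9)
    = 0.1049 × 1.278 = 0.1341 m

S_s ≈ 134 mm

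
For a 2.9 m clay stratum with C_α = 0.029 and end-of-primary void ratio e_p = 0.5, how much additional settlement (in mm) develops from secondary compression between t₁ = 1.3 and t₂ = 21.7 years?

S_s ≈ 68.5 mm

Secondary compression: S_s = C_α·H/(1+e_p)·log₁₀(t₂/t₁)
S_s = 0.029×2.9/(1+0.5)×log₁₀(21.7/1.3)
    = 0.05607 × 1.223 = 0.06854 m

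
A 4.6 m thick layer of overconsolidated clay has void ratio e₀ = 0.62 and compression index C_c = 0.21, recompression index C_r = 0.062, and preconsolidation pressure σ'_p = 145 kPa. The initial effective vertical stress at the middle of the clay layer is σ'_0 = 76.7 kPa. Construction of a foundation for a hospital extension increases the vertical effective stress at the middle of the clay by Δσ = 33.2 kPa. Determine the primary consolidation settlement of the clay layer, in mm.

Final effective stress: σ'_f = 76.7 + 33.2 = 109.9 kPa.
σ'_f = 109.9 ≤ σ'_p = 145 kPa, so the clay remains overconsolidated and only the recompression index applies:
S_c = C_r·H/(1+e₀)·log₁₀(σ'_f/σ'_0) = 0.062×4.6/1.62×log₁₀(109.9/76.7)
    = 0.17605 × 0.1562 = 0.0275 m

S_c ≈ 27.5 mm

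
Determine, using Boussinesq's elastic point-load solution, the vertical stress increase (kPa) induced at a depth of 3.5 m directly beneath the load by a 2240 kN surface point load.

Δσ_z ≈ 87.3 kPa

Boussinesq vertical stress below a point load on an elastic half-space:
Δσ_z = 3P/(2πz²) · [1 + (r/z)²]^(−5/2)
r/z = 0/3.5 = 0; [1+(r/z)²]^(−5/2) = 1.
Δσ_z = 3×2240/(2π×3.5²) × 1 = 87.308 × 1 = 87.31 kPa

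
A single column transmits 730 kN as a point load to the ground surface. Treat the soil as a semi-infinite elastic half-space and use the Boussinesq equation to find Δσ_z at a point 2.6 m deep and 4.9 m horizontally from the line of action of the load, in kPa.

Boussinesq vertical stress below a point load on an elastic half-space:
Δσ_z = 3P/(2πz²) · [1 + (r/z)²]^(−5/2)
r/z = 4.9/2.6 = 1.8846; [1+(r/z)²]^(−5/2) = 0.022623.
Δσ_z = 3×730/(2π×2.6²) × 0.022623 = 51.561 × 0.022623 = 1.166 kPa

Δσ_z ≈ 1.17 kPa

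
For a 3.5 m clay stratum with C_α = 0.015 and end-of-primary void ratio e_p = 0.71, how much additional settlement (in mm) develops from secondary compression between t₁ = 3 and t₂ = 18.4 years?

Secondary compression: S_s = C_α·H/(1+e_p)·log₁₀(t₂/t₁)
S_s = 0.015×3.5/(1+0.71)×log₁₀(18.4/3)
    = 0.0307 × 0.7877 = 0.02418 m

S_s ≈ 24.2 mm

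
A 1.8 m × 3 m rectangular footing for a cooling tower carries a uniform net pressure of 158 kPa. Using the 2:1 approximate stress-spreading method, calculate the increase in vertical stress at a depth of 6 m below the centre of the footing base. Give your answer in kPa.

By the 2:1 method the load spreads at 1 horizontal : 2 vertical, so at depth z the loaded area has grown by z in each plan dimension:
Δσ = qBL/((B+z)(L+z)) = 158×1.8×3/((1.8+6)(3+6)) = 12.154 kPa

Δσ_z ≈ 12.2 kPa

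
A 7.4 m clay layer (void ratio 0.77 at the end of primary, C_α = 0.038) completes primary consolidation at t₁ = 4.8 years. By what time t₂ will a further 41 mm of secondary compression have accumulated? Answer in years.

t₂ ≈ 8.7 years

S_s = C_α·H/(1+e_p)·log₁₀(t₂/t₁) ⇒ log₁₀(t₂/t₁) = S_s·(1+e_p)/(C_α·H).
log₁₀(t₂/t₁) = 0.041 × (1+0.77) / (0.038×7.4) = 0.2581
t₂ = t₁ × 10^0.2581 = 4.8 × 1.812 = 8.696 years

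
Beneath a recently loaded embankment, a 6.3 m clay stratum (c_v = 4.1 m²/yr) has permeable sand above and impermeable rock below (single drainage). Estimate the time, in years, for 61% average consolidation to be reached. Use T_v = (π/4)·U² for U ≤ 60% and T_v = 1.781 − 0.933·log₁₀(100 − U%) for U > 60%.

t ≈ 2.87 years

Drainage path length: H_d = H = 6.3 m (single drainage).
U > 60%: T_v = 1.781 − 0.933·log₁₀(100 − 61) = 0.29654.
t = T_v·H_d²/c_v = 0.29654×6.3²/4.1 = 2.871 years.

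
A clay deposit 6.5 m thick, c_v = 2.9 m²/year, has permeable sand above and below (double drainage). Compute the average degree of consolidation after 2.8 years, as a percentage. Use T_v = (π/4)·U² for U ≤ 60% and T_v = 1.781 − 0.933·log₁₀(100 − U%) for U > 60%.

Drainage path length: H_d = H/2 = 3.25 m (double drainage).
T_v = c_v·t/H_d² = 2.9×2.8/3.25² = 0.76876.
T_v = 0.76876 corresponds to the U > 60% branch:
U = 1 − 10^((1.781 − T_v)/0.933)/100 = 0.8784

U ≈ 87.8 %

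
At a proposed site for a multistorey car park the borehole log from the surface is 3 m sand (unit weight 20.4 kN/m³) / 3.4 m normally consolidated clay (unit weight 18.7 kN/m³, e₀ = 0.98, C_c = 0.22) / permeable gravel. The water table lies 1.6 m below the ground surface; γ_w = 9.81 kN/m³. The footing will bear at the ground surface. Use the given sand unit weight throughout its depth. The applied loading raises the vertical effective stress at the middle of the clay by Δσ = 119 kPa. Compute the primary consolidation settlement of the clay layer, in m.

Mid-depth of clay below the ground surface: z = 3 + 3.4/2 = 4.7 m.
Total vertical stress at mid-clay: σ_v = 20.4×3 + 18.7×1.7 = 92.99 kPa.
Pore pressure: u = 9.81×(4.7 − 1.6) = 30.411 kPa.
Initial effective stress: σ'_0 = σ_v − u = 92.99 − 30.411 = 62.579 kPa.
Final effective stress: σ'_f = σ'_0 + Δσ = 62.579 + 119 = 181.58 kPa.
Normally consolidated clay, so the full stress increment lies on the virgin compression line:
S_c = C_c·H/(1+e₀)·log₁₀(σ'_f/σ'_0) = 0.22×3.4/(1+0.98)×log₁₀(181.58/62.579)
    = 0.37778 × 0.46264 = 0.1748 m

S_c ≈ 0.175 m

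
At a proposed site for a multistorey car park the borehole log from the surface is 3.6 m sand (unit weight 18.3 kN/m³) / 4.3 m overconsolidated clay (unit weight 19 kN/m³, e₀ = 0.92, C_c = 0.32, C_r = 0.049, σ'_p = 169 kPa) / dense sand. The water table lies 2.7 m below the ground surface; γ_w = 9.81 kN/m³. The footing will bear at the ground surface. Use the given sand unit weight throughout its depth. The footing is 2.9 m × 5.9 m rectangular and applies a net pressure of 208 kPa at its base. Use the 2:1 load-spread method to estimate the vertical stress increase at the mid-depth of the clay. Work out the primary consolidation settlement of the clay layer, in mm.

S_c ≈ 18 mm

Mid-depth of clay below the ground surface: z = 3.6 + 4.3/2 = 5.75 m.
Total vertical stress at mid-clay: σ_v = 18.3×3.6 + 19×2.15 = 106.73 kPa.
Pore pressure: u = 9.81×(5.75 − 2.7) = 29.921 kPa.
Initial effective stress: σ'_0 = σ_v − u = 106.73 − 29.921 = 76.809 kPa.
Stress increase at mid-clay by the 2:1 spreading method:
Δσ = qBL/((B+z)(L+z)) = 208×2.9×5.9/((2.9+5.75)(5.9+5.75)) = 35.316 kPa
Final effective stress: σ'_f = 76.809 + 35.316 = 112.12 kPa.
σ'_f = 112.12 ≤ σ'_p = 169 kPa, so the clay remains overconsolidated and only the recompression index applies:
S_c = C_r·H/(1+e₀)·log₁₀(σ'_f/σ'_0) = 0.049×4.3/1.92×log₁₀(112.12/76.809)
    = 0.10974 × 0.16427 = 0.01803 m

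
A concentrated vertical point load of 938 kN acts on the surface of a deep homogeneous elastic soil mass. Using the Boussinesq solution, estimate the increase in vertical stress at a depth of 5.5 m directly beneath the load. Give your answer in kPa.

Boussinesq vertical stress below a point load on an elastic half-space:
Δσ_z = 3P/(2πz²) · [1 + (r/z)²]^(−5/2)
r/z = 0/5.5 = 0; [1+(r/z)²]^(−5/2) = 1.
Δσ_z = 3×938/(2π×5.5²) × 1 = 14.805 × 1 = 14.8 kPa

Δσ_z ≈ 14.8 kPa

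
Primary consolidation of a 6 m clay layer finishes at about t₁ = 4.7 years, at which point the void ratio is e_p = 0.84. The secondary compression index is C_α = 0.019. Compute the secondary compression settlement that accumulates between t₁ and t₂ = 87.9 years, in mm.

Secondary compression: S_s = C_α·H/(1+e_p)·log₁₀(t₂/t₁)
S_s = 0.019×6/(1+0.84)×log₁₀(87.9/4.7)
    = 0.06196 × 1.272 = 0.0788 m

S_s ≈ 78.8 mm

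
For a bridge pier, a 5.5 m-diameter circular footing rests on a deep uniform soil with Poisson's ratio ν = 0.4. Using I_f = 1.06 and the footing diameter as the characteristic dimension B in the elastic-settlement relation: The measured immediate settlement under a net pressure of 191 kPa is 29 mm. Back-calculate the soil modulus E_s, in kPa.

E_s ≈ 32300 kPa

S_e = q·B·(1−ν²)/E_s · I_f  ⇒  E_s = q·B·(1−ν²)·I_f / S_e.
E_s = 191 × 5.5 × 0.84 × 1.06 / 0.029 = 32250 kPa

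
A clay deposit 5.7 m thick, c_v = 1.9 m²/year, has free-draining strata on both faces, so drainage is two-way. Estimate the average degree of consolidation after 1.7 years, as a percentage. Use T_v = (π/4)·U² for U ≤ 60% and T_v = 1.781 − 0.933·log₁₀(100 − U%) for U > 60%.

U ≈ 69.6 %

Drainage path length: H_d = H/2 = 2.85 m (double drainage).
T_v = c_v·t/H_d² = 1.9×1.7/2.85² = 0.39766.
T_v = 0.39766 corresponds to the U > 60% branch:
U = 1 − 10^((1.781 − T_v)/0.933)/100 = 0.6961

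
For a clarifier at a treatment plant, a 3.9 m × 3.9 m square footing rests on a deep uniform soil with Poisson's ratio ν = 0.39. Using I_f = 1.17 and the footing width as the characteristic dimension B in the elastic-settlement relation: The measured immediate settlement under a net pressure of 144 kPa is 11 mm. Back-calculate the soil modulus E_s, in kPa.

E_s ≈ 50600 kPa

S_e = q·B·(1−ν²)/E_s · I_f  ⇒  E_s = q·B·(1−ν²)·I_f / S_e.
E_s = 144 × 3.9 × 0.8479 × 1.17 / 0.011 = 50650 kPa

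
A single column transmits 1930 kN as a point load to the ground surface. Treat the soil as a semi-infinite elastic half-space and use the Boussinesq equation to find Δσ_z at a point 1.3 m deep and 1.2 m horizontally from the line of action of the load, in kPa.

Boussinesq vertical stress below a point load on an elastic half-space:
Δσ_z = 3P/(2πz²) · [1 + (r/z)²]^(−5/2)
r/z = 1.2/1.3 = 0.92308; [1+(r/z)²]^(−5/2) = 0.21422.
Δσ_z = 3×1930/(2π×1.3²) × 0.21422 = 545.27 × 0.21422 = 116.8 kPa

Δσ_z ≈ 117 kPa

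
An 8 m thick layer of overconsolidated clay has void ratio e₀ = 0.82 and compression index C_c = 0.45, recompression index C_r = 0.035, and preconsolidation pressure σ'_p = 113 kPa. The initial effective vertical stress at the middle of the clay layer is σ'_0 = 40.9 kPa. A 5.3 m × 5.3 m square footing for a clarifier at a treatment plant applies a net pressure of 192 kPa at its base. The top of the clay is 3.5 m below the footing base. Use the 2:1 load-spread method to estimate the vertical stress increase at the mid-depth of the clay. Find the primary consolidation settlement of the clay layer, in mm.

S_c ≈ 39.5 mm

Mid-depth of clay below the footing base: z = 3.5 + 8/2 = 7.5 m.
Stress increase at mid-clay by the 2:1 spreading method:
Δσ = qBL/((B+z)(L+z)) = 192×5.3×5.3/((5.3+7.5)(5.3+7.5)) = 32.918 kPa
Final effective stress: σ'_f = 40.9 + 32.918 = 73.818 kPa.
σ'_f = 73.818 ≤ σ'_p = 113 kPa, so the clay remains overconsolidated and only the recompression index applies:
S_c = C_r·H/(1+e₀)·log₁₀(σ'_f/σ'_0) = 0.035×8/1.82×log₁₀(73.818/40.9)
    = 0.15385 × 0.25644 = 0.03945 m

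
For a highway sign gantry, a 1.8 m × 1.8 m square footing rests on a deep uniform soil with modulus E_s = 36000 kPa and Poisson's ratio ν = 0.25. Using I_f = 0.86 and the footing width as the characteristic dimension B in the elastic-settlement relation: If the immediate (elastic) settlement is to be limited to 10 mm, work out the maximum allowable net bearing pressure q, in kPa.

S_e = q·B·(1−ν²)/E_s · I_f  ⇒  q = S_e·E_s / (B·(1−ν²)·I_f).
q = 0.01 × 36000 / (1.8 × 0.9375 × 0.86) = 248.1 kPa

q ≈ 248 kPa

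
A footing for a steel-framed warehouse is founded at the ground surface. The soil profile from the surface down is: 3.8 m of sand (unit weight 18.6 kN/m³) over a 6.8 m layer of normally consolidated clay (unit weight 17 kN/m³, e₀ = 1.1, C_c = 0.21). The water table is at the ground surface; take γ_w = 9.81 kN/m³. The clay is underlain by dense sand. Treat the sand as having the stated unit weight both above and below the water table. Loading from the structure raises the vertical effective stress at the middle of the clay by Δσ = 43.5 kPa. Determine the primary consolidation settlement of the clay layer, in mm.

Mid-depth of clay below the ground surface: z = 3.8 + 6.8/2 = 7.2 m.
Total vertical stress at mid-clay: σ_v = 18.6×3.8 + 17×3.4 = 128.48 kPa.
Pore pressure: u = 9.81×(7.2 − 0) = 70.632 kPa.
Initial effective stress: σ'_0 = σ_v − u = 128.48 − 70.632 = 57.848 kPa.
Final effective stress: σ'_f = σ'_0 + Δσ = 57.848 + 43.5 = 101.35 kPa.
Normally consolidated clay, so the full stress increment lies on the virgin compression line:
S_c = C_c·H/(1+e₀)·log₁₀(σ'_f/σ'_0) = 0.21×6.8/(1+1.1)×log₁₀(101.35/57.848)
    = 0.68 × 0.24354 = 0.1656 m

S_c ≈ 166 mm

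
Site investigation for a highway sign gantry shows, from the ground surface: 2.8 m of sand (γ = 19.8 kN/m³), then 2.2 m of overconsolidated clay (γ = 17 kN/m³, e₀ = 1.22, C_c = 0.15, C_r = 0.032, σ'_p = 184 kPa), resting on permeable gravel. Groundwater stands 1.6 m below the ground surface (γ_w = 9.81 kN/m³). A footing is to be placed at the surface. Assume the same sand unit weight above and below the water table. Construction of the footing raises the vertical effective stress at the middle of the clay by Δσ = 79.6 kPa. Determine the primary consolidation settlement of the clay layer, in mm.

S_c ≈ 12.9 mm

Mid-depth of clay below the ground surface: z = 2.8 + 2.2/2 = 3.9 m.
Total vertical stress at mid-clay: σ_v = 19.8×2.8 + 17×1.1 = 74.14 kPa.
Pore pressure: u = 9.81×(3.9 − 1.6) = 22.563 kPa.
Initial effective stress: σ'_0 = σ_v − u = 74.14 − 22.563 = 51.577 kPa.
Final effective stress: σ'_f = 51.577 + 79.6 = 131.18 kPa.
σ'_f = 131.18 ≤ σ'_p = 184 kPa, so the clay remains overconsolidated and only the recompression index applies:
S_c = C_r·H/(1+e₀)·log₁₀(σ'_f/σ'_0) = 0.032×2.2/2.22×log₁₀(131.18/51.577)
    = 0.031712 × 0.40541 = 0.01286 m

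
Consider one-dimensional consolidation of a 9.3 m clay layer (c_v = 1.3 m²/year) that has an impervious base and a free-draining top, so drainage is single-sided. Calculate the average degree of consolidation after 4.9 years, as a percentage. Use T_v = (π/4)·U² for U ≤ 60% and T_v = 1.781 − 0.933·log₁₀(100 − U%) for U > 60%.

U ≈ 30.6 %

Drainage path length: H_d = H = 9.3 m (single drainage).
T_v = c_v·t/H_d² = 1.3×4.9/9.3² = 0.07365.
T_v = 0.07365 corresponds to the U ≤ 60% branch:
U = √(4T_v/π) = 0.3062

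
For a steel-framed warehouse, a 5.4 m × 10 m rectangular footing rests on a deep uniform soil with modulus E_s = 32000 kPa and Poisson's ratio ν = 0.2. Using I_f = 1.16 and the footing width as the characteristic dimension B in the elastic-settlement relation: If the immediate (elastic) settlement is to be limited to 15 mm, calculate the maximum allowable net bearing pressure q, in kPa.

S_e = q·B·(1−ν²)/E_s · I_f  ⇒  q = S_e·E_s / (B·(1−ν²)·I_f).
q = 0.015 × 32000 / (5.4 × 0.96 × 1.16) = 79.82 kPa

q ≈ 79.8 kPa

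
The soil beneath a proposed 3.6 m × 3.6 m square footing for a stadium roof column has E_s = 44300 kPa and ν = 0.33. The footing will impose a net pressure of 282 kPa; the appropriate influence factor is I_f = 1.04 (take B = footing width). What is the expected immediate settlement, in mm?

S_e ≈ 21.2 mm

Immediate (elastic) settlement: S_e = q·B·(1−ν²)/E_s · I_f.
S_e = 282 × 3.6 × (1 − 0.33²) / 44300 × 1.04
    = 282 × 3.6 × 0.8911 / 44300 × 1.04
    = 0.02124 m = 21.24 mm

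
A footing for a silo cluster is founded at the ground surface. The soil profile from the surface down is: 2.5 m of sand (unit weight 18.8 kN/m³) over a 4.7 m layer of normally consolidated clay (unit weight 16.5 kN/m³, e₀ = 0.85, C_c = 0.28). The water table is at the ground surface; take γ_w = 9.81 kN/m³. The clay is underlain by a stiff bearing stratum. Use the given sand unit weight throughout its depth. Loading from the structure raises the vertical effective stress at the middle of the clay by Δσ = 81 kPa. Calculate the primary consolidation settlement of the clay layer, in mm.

S_c ≈ 352 mm

Mid-depth of clay below the ground surface: z = 2.5 + 4.7/2 = 4.85 m.
Total vertical stress at mid-clay: σ_v = 18.8×2.5 + 16.5×2.35 = 85.775 kPa.
Pore pressure: u = 9.81×(4.85 − 0) = 47.578 kPa.
Initial effective stress: σ'_0 = σ_v − u = 85.775 − 47.578 = 38.197 kPa.
Final effective stress: σ'_f = σ'_0 + Δσ = 38.197 + 81 = 119.2 kPa.
Normally consolidated clay, so the full stress increment lies on the virgin compression line:
S_c = C_c·H/(1+e₀)·log₁₀(σ'_f/σ'_0) = 0.28×4.7/(1+0.85)×log₁₀(119.2/38.197)
    = 0.71135 × 0.49425 = 0.3516 m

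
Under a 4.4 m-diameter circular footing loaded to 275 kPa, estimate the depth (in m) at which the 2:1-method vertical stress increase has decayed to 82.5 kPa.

z ≈ 3.63 m

2:1 spreading — at depth z the loaded area has grown by z in each plan dimension:
qD²/(D+z)² = Δσ_z ⇒ z = D(√(q/Δσ_z) − 1) = 4.4×(√(275/82.5) − 1) = 3.633 m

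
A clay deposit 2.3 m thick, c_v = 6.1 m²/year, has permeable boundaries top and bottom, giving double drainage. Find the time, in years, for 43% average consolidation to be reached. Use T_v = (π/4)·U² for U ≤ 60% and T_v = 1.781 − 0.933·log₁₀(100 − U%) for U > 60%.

Drainage path length: H_d = H/2 = 1.15 m (double drainage).
U ≤ 60%: T_v = (π/4)·U² = (π/4)×0.43² = 0.14522.
t = T_v·H_d²/c_v = 0.14522×1.15²/6.1 = 0.03148 years.

t ≈ 0.0315 years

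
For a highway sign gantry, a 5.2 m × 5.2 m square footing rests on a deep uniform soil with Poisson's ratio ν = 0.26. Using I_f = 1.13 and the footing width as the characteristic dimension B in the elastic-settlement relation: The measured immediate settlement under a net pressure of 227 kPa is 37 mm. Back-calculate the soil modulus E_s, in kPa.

S_e = q·B·(1−ν²)/E_s · I_f  ⇒  E_s = q·B·(1−ν²)·I_f / S_e.
E_s = 227 × 5.2 × 0.9324 × 1.13 / 0.037 = 33610 kPa

E_s ≈ 33600 kPa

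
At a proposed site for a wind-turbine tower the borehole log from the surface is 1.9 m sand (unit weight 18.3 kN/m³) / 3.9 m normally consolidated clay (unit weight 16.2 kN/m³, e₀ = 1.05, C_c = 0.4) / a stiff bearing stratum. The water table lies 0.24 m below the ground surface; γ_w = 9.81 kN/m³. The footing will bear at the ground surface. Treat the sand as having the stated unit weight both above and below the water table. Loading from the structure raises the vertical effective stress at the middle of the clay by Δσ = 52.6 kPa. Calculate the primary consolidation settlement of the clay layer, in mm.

S_c ≈ 328 mm

Mid-depth of clay below the ground surface: z = 1.9 + 3.9/2 = 3.85 m.
Total vertical stress at mid-clay: σ_v = 18.3×1.9 + 16.2×1.95 = 66.36 kPa.
Pore pressure: u = 9.81×(3.85 − 0.24) = 35.414 kPa.
Initial effective stress: σ'_0 = σ_v − u = 66.36 − 35.414 = 30.946 kPa.
Final effective stress: σ'_f = σ'_0 + Δσ = 30.946 + 52.6 = 83.546 kPa.
Normally consolidated clay, so the full stress increment lies on the virgin compression line:
S_c = C_c·H/(1+e₀)·log₁₀(σ'_f/σ'_0) = 0.4×3.9/(1+1.05)×log₁₀(83.546/30.946)
    = 0.76098 × 0.43132 = 0.3282 m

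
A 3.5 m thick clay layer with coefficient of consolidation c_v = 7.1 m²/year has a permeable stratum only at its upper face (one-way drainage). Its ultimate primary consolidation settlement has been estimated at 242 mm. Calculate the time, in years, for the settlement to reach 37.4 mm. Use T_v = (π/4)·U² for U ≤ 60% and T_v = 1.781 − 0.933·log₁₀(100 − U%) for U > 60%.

Drainage path length: H_d = H = 3.5 m (single drainage).
U = S(t)/S_ult = 37.4/242 = 0.1545.
U ≤ 60%: T_v = (π/4)·U² = (π/4)×0.15455² = 0.018759.
t = T_v·H_d²/c_v = 0.018759×3.5²/7.1 = 0.03237 years.

t ≈ 0.0324 years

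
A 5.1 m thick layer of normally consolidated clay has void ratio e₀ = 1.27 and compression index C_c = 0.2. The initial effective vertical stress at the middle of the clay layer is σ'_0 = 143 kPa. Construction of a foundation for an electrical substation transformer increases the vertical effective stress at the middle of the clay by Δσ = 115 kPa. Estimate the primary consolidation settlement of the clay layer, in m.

Final effective stress: σ'_f = σ'_0 + Δσ = 143 + 115 = 258 kPa.
Normally consolidated clay, so the full stress increment lies on the virgin compression line:
S_c = C_c·H/(1+e₀)·log₁₀(σ'_f/σ'_0) = 0.2×5.1/(1+1.27)×log₁₀(258/143)
    = 0.44934 × 0.25628 = 0.1152 m

S_c ≈ 0.115 m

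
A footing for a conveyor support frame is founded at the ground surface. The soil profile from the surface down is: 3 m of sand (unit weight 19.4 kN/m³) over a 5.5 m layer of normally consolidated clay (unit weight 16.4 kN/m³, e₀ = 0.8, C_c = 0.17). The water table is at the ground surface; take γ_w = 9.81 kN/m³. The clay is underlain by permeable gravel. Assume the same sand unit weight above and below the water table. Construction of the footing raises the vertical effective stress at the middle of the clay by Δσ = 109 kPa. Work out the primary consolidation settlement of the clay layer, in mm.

Mid-depth of clay below the ground surface: z = 3 + 5.5/2 = 5.75 m.
Total vertical stress at mid-clay: σ_v = 19.4×3 + 16.4×2.75 = 103.3 kPa.
Pore pressure: u = 9.81×(5.75 − 0) = 56.408 kPa.
Initial effective stress: σ'_0 = σ_v − u = 103.3 − 56.408 = 46.892 kPa.
Final effective stress: σ'_f = σ'_0 + Δσ = 46.892 + 109 = 155.89 kPa.
Normally consolidated clay, so the full stress increment lies on the virgin compression line:
S_c = C_c·H/(1+e₀)·log₁₀(σ'_f/σ'_0) = 0.17×5.5/(1+0.8)×log₁₀(155.89/46.892)
    = 0.51944 × 0.52172 = 0.271 m

S_c ≈ 271 mm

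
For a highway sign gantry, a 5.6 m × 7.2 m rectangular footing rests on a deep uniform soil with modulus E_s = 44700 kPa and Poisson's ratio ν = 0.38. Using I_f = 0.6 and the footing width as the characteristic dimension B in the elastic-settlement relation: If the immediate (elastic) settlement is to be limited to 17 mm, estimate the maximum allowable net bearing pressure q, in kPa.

q ≈ 264 kPa

S_e = q·B·(1−ν²)/E_s · I_f  ⇒  q = S_e·E_s / (B·(1−ν²)·I_f).
q = 0.017 × 44700 / (5.6 × 0.8556 × 0.6) = 264.3 kPa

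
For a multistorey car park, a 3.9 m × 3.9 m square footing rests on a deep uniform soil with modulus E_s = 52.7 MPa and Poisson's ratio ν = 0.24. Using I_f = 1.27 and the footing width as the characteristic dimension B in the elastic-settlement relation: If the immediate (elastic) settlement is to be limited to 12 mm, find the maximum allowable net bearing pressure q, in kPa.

E_s = 52.7 MPa = 52700 kPa.
S_e = q·B·(1−ν²)/E_s · I_f  ⇒  q = S_e·E_s / (B·(1−ν²)·I_f).
q = 0.012 × 52700 / (3.9 × 0.9424 × 1.27) = 135.5 kPa

q ≈ 135 kPa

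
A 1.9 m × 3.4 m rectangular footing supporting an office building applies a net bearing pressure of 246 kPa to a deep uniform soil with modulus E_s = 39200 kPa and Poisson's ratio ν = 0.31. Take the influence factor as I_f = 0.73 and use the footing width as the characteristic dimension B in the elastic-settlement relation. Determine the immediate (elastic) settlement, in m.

Immediate (elastic) settlement: S_e = q·B·(1−ν²)/E_s · I_f.
S_e = 246 × 1.9 × (1 − 0.31²) / 39200 × 0.73
    = 246 × 1.9 × 0.9039 / 39200 × 0.73
    = 0.007868 m

S_e ≈ 0.00787 m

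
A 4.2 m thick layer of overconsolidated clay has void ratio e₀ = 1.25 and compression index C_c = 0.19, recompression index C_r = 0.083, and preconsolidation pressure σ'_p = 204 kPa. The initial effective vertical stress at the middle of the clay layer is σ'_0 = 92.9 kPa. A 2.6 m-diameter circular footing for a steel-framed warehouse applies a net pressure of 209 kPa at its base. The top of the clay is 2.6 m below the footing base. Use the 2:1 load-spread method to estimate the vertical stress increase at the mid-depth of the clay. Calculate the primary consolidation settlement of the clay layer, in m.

S_c ≈ 0.0169 m

Mid-depth of clay below the footing base: z = 2.6 + 4.2/2 = 4.7 m.
Stress increase at mid-clay by the 2:1 spreading method:
Δσ ≈ qD²/(D+z)² = 209×2.6²/(2.6+4.7)² = 26.512 kPa
Final effective stress: σ'_f = 92.9 + 26.512 = 119.41 kPa.
σ'_f = 119.41 ≤ σ'_p = 204 kPa, so the clay remains overconsolidated and only the recompression index applies:
S_c = C_r·H/(1+e₀)·log₁₀(σ'_f/σ'_0) = 0.083×4.2/2.25×log₁₀(119.41/92.9)
    = 0.15494 × 0.10902 = 0.01689 m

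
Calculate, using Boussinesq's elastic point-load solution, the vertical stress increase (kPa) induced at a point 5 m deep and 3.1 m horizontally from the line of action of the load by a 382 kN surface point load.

Boussinesq vertical stress below a point load on an elastic half-space:
Δσ_z = 3P/(2πz²) · [1 + (r/z)²]^(−5/2)
r/z = 3.1/5 = 0.62; [1+(r/z)²]^(−5/2) = 0.44345.
Δσ_z = 3×382/(2π×5²) × 0.44345 = 7.2957 × 0.44345 = 3.235 kPa

Δσ_z ≈ 3.24 kPa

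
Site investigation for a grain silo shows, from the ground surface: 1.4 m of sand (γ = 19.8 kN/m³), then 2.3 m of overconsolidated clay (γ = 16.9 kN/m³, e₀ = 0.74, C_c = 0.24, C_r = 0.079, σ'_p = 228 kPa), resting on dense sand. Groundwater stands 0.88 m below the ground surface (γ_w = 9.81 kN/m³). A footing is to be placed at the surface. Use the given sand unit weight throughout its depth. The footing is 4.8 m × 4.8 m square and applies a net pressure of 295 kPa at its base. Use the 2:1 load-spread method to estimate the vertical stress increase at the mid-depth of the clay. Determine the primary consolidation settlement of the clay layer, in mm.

Mid-depth of clay below the ground surface: z = 1.4 + 2.3/2 = 2.55 m.
Total vertical stress at mid-clay: σ_v = 19.8×1.4 + 16.9×1.15 = 47.155 kPa.
Pore pressure: u = 9.81×(2.55 − 0.88) = 16.383 kPa.
Initial effective stress: σ'_0 = σ_v − u = 47.155 − 16.383 = 30.772 kPa.
Stress increase at mid-clay by the 2:1 spreading method:
Δσ = qBL/((B+z)(L+z)) = 295×4.8×4.8/((4.8+2.55)(4.8+2.55)) = 125.81 kPa
Final effective stress: σ'_f = 30.772 + 125.81 = 156.58 kPa.
σ'_f = 156.58 ≤ σ'_p = 228 kPa, so the clay remains overconsolidated and only the recompression index applies:
S_c = C_r·H/(1+e₀)·log₁₀(σ'_f/σ'_0) = 0.079×2.3/1.74×log₁₀(156.58/30.772)
    = 0.10442 × 0.70658 = 0.07378 m

S_c ≈ 73.8 mm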